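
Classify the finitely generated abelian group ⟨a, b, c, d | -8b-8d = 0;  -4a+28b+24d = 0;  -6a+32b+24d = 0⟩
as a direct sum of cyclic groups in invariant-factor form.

Answer: M ≅ ℤ^1 ⊕ ℤ/2 ⊕ ℤ/4 ⊕ ℤ/8

Derivation:
rank_ℚ(R)=3; free=4−3=1
SNF(R) diag = [2, 4, 8] → torsion [2, 4, 8]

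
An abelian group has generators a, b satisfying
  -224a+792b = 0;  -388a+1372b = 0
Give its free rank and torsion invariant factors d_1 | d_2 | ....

Answer: M ≅ ℤ/4 ⊕ ℤ/8

Derivation:
rank_ℚ(R)=2; free=2−2=0
SNF(R) diag = [4, 8] → torsion [4, 8]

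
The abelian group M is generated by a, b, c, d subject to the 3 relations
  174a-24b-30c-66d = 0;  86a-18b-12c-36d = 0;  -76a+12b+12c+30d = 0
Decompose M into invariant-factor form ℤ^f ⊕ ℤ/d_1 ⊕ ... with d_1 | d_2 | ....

rank_ℚ(R)=3; free=4−3=1
SNF(R) diag = [2, 6, 6] → torsion [2, 6, 6]

Answer: M ≅ ℤ^1 ⊕ ℤ/2 ⊕ ℤ/6 ⊕ ℤ/6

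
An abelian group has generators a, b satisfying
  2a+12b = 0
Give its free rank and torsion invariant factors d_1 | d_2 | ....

rank_ℚ(R)=1; free=2−1=1
SNF(R) diag = [2] → torsion [2]

Answer: M ≅ ℤ^1 ⊕ ℤ/2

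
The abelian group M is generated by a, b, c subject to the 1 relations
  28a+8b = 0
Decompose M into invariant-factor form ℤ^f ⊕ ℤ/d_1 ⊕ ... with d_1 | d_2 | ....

Answer: M ≅ ℤ^2 ⊕ ℤ/4

Derivation:
rank_ℚ(R)=1; free=3−1=2
SNF(R) diag = [4] → torsion [4]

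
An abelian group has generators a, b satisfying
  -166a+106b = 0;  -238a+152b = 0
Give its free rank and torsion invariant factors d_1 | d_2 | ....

rank_ℚ(R)=2; free=2−2=0
SNF(R) diag = [2, 2] → torsion [2, 2]

Answer: M ≅ ℤ/2 ⊕ ℤ/2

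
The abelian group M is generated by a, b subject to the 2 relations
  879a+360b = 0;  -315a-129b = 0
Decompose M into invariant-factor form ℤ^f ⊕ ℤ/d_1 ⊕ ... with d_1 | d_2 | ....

rank_ℚ(R)=2; free=2−2=0
SNF(R) diag = [3, 3] → torsion [3, 3]

Answer: M ≅ ℤ/3 ⊕ ℤ/3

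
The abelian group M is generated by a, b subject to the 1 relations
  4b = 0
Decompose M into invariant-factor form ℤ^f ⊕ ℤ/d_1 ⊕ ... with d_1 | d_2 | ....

rank_ℚ(R)=1; free=2−1=1
SNF(R) diag = [4] → torsion [4]

Answer: M ≅ ℤ^1 ⊕ ℤ/4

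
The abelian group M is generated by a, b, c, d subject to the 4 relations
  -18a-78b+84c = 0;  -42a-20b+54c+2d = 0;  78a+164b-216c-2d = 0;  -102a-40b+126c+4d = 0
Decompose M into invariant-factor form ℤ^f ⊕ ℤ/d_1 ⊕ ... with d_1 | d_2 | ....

Answer: M ≅ ℤ/2 ⊕ ℤ/6 ⊕ ℤ/18 ⊕ ℤ/54

Derivation:
rank_ℚ(R)=4; free=4−4=0
SNF(R) diag = [2, 6, 18, 54] → torsion [2, 6, 18, 54]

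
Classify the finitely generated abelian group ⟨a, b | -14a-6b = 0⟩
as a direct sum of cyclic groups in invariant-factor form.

rank_ℚ(R)=1; free=2−1=1
SNF(R) diag = [2] → torsion [2]

Answer: M ≅ ℤ^1 ⊕ ℤ/2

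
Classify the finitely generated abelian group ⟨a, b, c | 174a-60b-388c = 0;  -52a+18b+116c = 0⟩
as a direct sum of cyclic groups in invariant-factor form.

Answer: M ≅ ℤ^1 ⊕ ℤ/2 ⊕ ℤ/2

Derivation:
rank_ℚ(R)=2; free=3−2=1
SNF(R) diag = [2, 2] → torsion [2, 2]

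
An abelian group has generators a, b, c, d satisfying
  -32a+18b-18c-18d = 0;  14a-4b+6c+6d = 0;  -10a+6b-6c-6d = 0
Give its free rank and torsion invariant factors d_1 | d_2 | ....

Answer: M ≅ ℤ^1 ⊕ ℤ/2 ⊕ ℤ/2 ⊕ ℤ/6

Derivation:
rank_ℚ(R)=3; free=4−3=1
SNF(R) diag = [2, 2, 6] → torsion [2, 2, 6]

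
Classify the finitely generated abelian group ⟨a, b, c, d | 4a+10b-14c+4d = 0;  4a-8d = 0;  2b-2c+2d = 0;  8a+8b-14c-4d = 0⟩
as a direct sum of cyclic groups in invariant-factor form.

rank_ℚ(R)=4; free=4−4=0
SNF(R) diag = [2, 2, 2, 4] → torsion [2, 2, 2, 4]

Answer: M ≅ ℤ/2 ⊕ ℤ/2 ⊕ ℤ/2 ⊕ ℤ/4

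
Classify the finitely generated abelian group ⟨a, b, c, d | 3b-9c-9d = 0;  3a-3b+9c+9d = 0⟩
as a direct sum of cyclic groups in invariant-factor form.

rank_ℚ(R)=2; free=4−2=2
SNF(R) diag = [3, 3] → torsion [3, 3]

Answer: M ≅ ℤ^2 ⊕ ℤ/3 ⊕ ℤ/3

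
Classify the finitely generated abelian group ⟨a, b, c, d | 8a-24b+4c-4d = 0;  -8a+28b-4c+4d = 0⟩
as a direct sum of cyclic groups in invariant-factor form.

rank_ℚ(R)=2; free=4−2=2
SNF(R) diag = [4, 4] → torsion [4, 4]

Answer: M ≅ ℤ^2 ⊕ ℤ/4 ⊕ ℤ/4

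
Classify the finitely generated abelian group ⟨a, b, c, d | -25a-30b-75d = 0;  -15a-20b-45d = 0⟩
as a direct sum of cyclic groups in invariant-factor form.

Answer: M ≅ ℤ^2 ⊕ ℤ/5 ⊕ ℤ/10

Derivation:
rank_ℚ(R)=2; free=4−2=2
SNF(R) diag = [5, 10] → torsion [5, 10]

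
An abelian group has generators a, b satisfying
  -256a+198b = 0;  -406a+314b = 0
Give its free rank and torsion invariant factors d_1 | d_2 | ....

rank_ℚ(R)=2; free=2−2=0
SNF(R) diag = [2, 2] → torsion [2, 2]

Answer: M ≅ ℤ/2 ⊕ ℤ/2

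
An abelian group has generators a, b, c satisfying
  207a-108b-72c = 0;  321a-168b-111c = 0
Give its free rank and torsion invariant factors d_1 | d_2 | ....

Answer: M ≅ ℤ^1 ⊕ ℤ/3 ⊕ ℤ/9

Derivation:
rank_ℚ(R)=2; free=3−2=1
SNF(R) diag = [3, 9] → torsion [3, 9]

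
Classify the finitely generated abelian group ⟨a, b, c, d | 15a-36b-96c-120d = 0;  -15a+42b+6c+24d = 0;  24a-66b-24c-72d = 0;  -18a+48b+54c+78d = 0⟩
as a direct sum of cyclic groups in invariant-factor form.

rank_ℚ(R)=4; free=4−4=0
SNF(R) diag = [3, 6, 18, 54] → torsion [3, 6, 18, 54]

Answer: M ≅ ℤ/3 ⊕ ℤ/6 ⊕ ℤ/18 ⊕ ℤ/54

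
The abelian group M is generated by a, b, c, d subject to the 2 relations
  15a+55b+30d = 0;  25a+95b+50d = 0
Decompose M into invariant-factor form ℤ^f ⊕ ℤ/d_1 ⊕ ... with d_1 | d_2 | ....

Answer: M ≅ ℤ^2 ⊕ ℤ/5 ⊕ ℤ/10

Derivation:
rank_ℚ(R)=2; free=4−2=2
SNF(R) diag = [5, 10] → torsion [5, 10]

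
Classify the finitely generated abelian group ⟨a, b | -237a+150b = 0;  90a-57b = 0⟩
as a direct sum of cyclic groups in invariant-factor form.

rank_ℚ(R)=2; free=2−2=0
SNF(R) diag = [3, 3] → torsion [3, 3]

Answer: M ≅ ℤ/3 ⊕ ℤ/3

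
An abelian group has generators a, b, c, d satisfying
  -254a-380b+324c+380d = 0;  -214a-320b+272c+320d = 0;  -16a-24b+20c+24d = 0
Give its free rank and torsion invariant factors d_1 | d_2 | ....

rank_ℚ(R)=3; free=4−3=1
SNF(R) diag = [2, 4, 4] → torsion [2, 4, 4]

Answer: M ≅ ℤ^1 ⊕ ℤ/2 ⊕ ℤ/4 ⊕ ℤ/4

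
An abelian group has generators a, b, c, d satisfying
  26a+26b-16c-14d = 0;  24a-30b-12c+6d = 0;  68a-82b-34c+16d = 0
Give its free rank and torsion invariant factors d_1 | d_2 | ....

rank_ℚ(R)=3; free=4−3=1
SNF(R) diag = [2, 6, 6] → torsion [2, 6, 6]

Answer: M ≅ ℤ^1 ⊕ ℤ/2 ⊕ ℤ/6 ⊕ ℤ/6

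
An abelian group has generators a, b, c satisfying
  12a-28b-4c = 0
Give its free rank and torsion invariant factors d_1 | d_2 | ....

Answer: M ≅ ℤ^2 ⊕ ℤ/4

Derivation:
rank_ℚ(R)=1; free=3−1=2
SNF(R) diag = [4] → torsion [4]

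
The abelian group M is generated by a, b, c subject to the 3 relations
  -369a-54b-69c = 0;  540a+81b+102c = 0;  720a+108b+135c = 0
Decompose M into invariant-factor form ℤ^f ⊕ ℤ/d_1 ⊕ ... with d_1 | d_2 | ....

Answer: M ≅ ℤ/3 ⊕ ℤ/9 ⊕ ℤ/27

Derivation:
rank_ℚ(R)=3; free=3−3=0
SNF(R) diag = [3, 9, 27] → torsion [3, 9, 27]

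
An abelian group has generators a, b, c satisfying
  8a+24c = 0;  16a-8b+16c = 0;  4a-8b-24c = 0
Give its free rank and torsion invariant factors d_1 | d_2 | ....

rank_ℚ(R)=3; free=3−3=0
SNF(R) diag = [4, 8, 8] → torsion [4, 8, 8]

Answer: M ≅ ℤ/4 ⊕ ℤ/8 ⊕ ℤ/8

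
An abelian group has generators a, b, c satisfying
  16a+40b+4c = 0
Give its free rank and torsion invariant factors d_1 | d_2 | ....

Answer: M ≅ ℤ^2 ⊕ ℤ/4

Derivation:
rank_ℚ(R)=1; free=3−1=2
SNF(R) diag = [4] → torsion [4]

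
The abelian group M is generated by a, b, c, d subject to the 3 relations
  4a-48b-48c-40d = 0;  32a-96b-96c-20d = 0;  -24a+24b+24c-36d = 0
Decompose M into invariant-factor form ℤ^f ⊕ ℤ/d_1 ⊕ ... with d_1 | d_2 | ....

Answer: M ≅ ℤ^1 ⊕ ℤ/4 ⊕ ℤ/12 ⊕ ℤ/24

Derivation:
rank_ℚ(R)=3; free=4−3=1
SNF(R) diag = [4, 12, 24] → torsion [4, 12, 24]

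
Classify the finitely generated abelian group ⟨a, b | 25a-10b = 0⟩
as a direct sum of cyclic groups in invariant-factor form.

rank_ℚ(R)=1; free=2−1=1
SNF(R) diag = [5] → torsion [5]

Answer: M ≅ ℤ^1 ⊕ ℤ/5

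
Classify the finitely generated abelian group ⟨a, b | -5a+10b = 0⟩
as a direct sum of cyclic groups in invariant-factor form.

rank_ℚ(R)=1; free=2−1=1
SNF(R) diag = [5] → torsion [5]

Answer: M ≅ ℤ^1 ⊕ ℤ/5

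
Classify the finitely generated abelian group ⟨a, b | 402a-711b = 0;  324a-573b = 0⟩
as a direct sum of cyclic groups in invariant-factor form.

Answer: M ≅ ℤ/3 ⊕ ℤ/6

Derivation:
rank_ℚ(R)=2; free=2−2=0
SNF(R) diag = [3, 6] → torsion [3, 6]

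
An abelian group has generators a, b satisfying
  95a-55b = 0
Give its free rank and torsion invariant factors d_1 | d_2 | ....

rank_ℚ(R)=1; free=2−1=1
SNF(R) diag = [5] → torsion [5]

Answer: M ≅ ℤ^1 ⊕ ℤ/5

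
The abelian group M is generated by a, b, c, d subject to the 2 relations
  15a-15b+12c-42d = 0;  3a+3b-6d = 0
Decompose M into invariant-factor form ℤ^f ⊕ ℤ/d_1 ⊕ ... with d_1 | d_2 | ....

rank_ℚ(R)=2; free=4−2=2
SNF(R) diag = [3, 6] → torsion [3, 6]

Answer: M ≅ ℤ^2 ⊕ ℤ/3 ⊕ ℤ/6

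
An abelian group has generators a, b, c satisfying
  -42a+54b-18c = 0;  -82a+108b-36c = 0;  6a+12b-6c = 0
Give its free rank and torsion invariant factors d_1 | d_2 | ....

rank_ℚ(R)=3; free=3−3=0
SNF(R) diag = [2, 6, 18] → torsion [2, 6, 18]

Answer: M ≅ ℤ/2 ⊕ ℤ/6 ⊕ ℤ/18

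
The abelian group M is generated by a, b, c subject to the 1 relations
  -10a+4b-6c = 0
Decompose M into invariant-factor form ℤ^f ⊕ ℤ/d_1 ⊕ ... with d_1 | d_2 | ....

rank_ℚ(R)=1; free=3−1=2
SNF(R) diag = [2] → torsion [2]

Answer: M ≅ ℤ^2 ⊕ ℤ/2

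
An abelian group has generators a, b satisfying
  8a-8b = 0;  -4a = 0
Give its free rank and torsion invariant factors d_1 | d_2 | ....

Answer: M ≅ ℤ/4 ⊕ ℤ/8

Derivation:
rank_ℚ(R)=2; free=2−2=0
SNF(R) diag = [4, 8] → torsion [4, 8]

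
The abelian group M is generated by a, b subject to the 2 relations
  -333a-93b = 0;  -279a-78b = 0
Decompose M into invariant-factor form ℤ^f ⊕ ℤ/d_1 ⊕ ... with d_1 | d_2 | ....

Answer: M ≅ ℤ/3 ⊕ ℤ/9

Derivation:
rank_ℚ(R)=2; free=2−2=0
SNF(R) diag = [3, 9] → torsion [3, 9]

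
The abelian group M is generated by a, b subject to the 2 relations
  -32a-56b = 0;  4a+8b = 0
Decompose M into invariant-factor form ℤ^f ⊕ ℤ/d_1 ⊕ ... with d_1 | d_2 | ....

Answer: M ≅ ℤ/4 ⊕ ℤ/8

Derivation:
rank_ℚ(R)=2; free=2−2=0
SNF(R) diag = [4, 8] → torsion [4, 8]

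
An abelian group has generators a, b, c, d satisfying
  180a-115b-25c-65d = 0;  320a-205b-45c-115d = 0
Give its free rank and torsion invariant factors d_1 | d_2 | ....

rank_ℚ(R)=2; free=4−2=2
SNF(R) diag = [5, 10] → torsion [5, 10]

Answer: M ≅ ℤ^2 ⊕ ℤ/5 ⊕ ℤ/10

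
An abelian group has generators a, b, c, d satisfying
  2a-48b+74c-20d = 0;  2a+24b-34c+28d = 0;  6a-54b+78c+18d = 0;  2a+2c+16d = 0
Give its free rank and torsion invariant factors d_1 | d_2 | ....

Answer: M ≅ ℤ/2 ⊕ ℤ/6 ⊕ ℤ/12 ⊕ ℤ/36

Derivation:
rank_ℚ(R)=4; free=4−4=0
SNF(R) diag = [2, 6, 12, 36] → torsion [2, 6, 12, 36]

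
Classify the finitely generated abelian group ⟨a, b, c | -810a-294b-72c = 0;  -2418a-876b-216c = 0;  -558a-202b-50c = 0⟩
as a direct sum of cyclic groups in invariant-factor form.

Answer: M ≅ ℤ/2 ⊕ ℤ/6 ⊕ ℤ/6

Derivation:
rank_ℚ(R)=3; free=3−3=0
SNF(R) diag = [2, 6, 6] → torsion [2, 6, 6]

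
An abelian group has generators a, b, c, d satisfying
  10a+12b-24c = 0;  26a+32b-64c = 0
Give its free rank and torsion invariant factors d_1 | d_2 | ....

Answer: M ≅ ℤ^2 ⊕ ℤ/2 ⊕ ℤ/4

Derivation:
rank_ℚ(R)=2; free=4−2=2
SNF(R) diag = [2, 4] → torsion [2, 4]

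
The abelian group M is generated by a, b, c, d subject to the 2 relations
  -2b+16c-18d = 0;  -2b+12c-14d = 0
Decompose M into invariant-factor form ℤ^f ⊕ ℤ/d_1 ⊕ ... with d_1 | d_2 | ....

Answer: M ≅ ℤ^2 ⊕ ℤ/2 ⊕ ℤ/4

Derivation:
rank_ℚ(R)=2; free=4−2=2
SNF(R) diag = [2, 4] → torsion [2, 4]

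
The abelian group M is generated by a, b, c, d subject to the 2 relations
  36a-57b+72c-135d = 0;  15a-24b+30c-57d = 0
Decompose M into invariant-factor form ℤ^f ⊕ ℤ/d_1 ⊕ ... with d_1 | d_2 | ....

Answer: M ≅ ℤ^2 ⊕ ℤ/3 ⊕ ℤ/3

Derivation:
rank_ℚ(R)=2; free=4−2=2
SNF(R) diag = [3, 3] → torsion [3, 3]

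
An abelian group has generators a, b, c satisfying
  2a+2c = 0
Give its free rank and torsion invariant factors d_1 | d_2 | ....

rank_ℚ(R)=1; free=3−1=2
SNF(R) diag = [2] → torsion [2]

Answer: M ≅ ℤ^2 ⊕ ℤ/2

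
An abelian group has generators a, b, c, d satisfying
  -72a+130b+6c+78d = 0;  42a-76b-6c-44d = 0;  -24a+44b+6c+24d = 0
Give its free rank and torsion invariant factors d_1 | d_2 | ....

Answer: M ≅ ℤ^1 ⊕ ℤ/2 ⊕ ℤ/2 ⊕ ℤ/6

Derivation:
rank_ℚ(R)=3; free=4−3=1
SNF(R) diag = [2, 2, 6] → torsion [2, 2, 6]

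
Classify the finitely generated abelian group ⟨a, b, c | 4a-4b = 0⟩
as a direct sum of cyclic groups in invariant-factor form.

rank_ℚ(R)=1; free=3−1=2
SNF(R) diag = [4] → torsion [4]

Answer: M ≅ ℤ^2 ⊕ ℤ/4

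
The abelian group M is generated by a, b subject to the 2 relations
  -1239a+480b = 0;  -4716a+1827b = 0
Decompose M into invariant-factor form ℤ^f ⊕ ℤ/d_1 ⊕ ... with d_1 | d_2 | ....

Answer: M ≅ ℤ/3 ⊕ ℤ/9

Derivation:
rank_ℚ(R)=2; free=2−2=0
SNF(R) diag = [3, 9] → torsion [3, 9]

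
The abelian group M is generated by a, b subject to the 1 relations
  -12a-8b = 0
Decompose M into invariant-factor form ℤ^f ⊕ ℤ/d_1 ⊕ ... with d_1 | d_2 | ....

rank_ℚ(R)=1; free=2−1=1
SNF(R) diag = [4] → torsion [4]

Answer: M ≅ ℤ^1 ⊕ ℤ/4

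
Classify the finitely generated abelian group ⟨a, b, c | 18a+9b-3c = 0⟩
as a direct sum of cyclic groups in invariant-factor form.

rank_ℚ(R)=1; free=3−1=2
SNF(R) diag = [3] → torsion [3]

Answer: M ≅ ℤ^2 ⊕ ℤ/3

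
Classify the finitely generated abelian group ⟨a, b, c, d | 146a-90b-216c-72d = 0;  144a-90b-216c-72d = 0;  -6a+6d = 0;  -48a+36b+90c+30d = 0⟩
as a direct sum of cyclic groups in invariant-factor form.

rank_ℚ(R)=4; free=4−4=0
SNF(R) diag = [2, 6, 18, 18] → torsion [2, 6, 18, 18]

Answer: M ≅ ℤ/2 ⊕ ℤ/6 ⊕ ℤ/18 ⊕ ℤ/18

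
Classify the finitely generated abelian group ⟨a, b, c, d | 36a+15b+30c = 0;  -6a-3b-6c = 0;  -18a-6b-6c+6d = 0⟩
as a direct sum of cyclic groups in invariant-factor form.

Answer: M ≅ ℤ^1 ⊕ ℤ/3 ⊕ ℤ/6 ⊕ ℤ/6

Derivation:
rank_ℚ(R)=3; free=4−3=1
SNF(R) diag = [3, 6, 6] → torsion [3, 6, 6]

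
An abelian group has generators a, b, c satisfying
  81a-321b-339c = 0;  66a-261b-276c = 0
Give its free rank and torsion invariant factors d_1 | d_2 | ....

rank_ℚ(R)=2; free=3−2=1
SNF(R) diag = [3, 3] → torsion [3, 3]

Answer: M ≅ ℤ^1 ⊕ ℤ/3 ⊕ ℤ/3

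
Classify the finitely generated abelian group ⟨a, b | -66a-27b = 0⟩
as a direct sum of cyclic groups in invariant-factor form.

rank_ℚ(R)=1; free=2−1=1
SNF(R) diag = [3] → torsion [3]

Answer: M ≅ ℤ^1 ⊕ ℤ/3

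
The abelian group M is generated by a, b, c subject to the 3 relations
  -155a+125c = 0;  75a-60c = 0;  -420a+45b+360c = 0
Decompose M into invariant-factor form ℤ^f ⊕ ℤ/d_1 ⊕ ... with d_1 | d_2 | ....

Answer: M ≅ ℤ/5 ⊕ ℤ/15 ⊕ ℤ/45

Derivation:
rank_ℚ(R)=3; free=3−3=0
SNF(R) diag = [5, 15, 45] → torsion [5, 15, 45]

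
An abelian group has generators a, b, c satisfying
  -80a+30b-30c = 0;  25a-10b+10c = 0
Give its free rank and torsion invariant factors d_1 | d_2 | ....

Answer: M ≅ ℤ^1 ⊕ ℤ/5 ⊕ ℤ/10

Derivation:
rank_ℚ(R)=2; free=3−2=1
SNF(R) diag = [5, 10] → torsion [5, 10]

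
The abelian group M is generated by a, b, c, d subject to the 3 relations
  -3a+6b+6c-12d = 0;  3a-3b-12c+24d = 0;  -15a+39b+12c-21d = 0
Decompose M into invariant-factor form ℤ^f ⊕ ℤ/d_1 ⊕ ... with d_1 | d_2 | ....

rank_ℚ(R)=3; free=4−3=1
SNF(R) diag = [3, 3, 3] → torsion [3, 3, 3]

Answer: M ≅ ℤ^1 ⊕ ℤ/3 ⊕ ℤ/3 ⊕ ℤ/3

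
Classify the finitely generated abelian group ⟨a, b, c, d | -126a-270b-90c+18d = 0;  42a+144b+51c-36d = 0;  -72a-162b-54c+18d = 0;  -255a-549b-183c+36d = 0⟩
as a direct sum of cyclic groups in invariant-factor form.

Answer: M ≅ ℤ/3 ⊕ ℤ/9 ⊕ ℤ/18 ⊕ ℤ/18

Derivation:
rank_ℚ(R)=4; free=4−4=0
SNF(R) diag = [3, 9, 18, 18] → torsion [3, 9, 18, 18]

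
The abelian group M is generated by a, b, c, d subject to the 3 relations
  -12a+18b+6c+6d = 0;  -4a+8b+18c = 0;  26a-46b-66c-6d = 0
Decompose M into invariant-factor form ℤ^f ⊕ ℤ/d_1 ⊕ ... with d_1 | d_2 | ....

rank_ℚ(R)=3; free=4−3=1
SNF(R) diag = [2, 6, 6] → torsion [2, 6, 6]

Answer: M ≅ ℤ^1 ⊕ ℤ/2 ⊕ ℤ/6 ⊕ ℤ/6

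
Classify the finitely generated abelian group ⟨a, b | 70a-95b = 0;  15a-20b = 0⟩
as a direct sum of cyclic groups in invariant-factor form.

Answer: M ≅ ℤ/5 ⊕ ℤ/5

Derivation:
rank_ℚ(R)=2; free=2−2=0
SNF(R) diag = [5, 5] → torsion [5, 5]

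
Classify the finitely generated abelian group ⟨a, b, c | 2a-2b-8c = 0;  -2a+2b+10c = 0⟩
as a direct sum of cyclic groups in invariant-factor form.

rank_ℚ(R)=2; free=3−2=1
SNF(R) diag = [2, 2] → torsion [2, 2]

Answer: M ≅ ℤ^1 ⊕ ℤ/2 ⊕ ℤ/2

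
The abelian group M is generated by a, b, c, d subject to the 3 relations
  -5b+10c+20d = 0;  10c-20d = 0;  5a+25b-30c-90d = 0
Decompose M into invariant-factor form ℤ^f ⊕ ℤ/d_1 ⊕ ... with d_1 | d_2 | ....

Answer: M ≅ ℤ^1 ⊕ ℤ/5 ⊕ ℤ/5 ⊕ ℤ/10

Derivation:
rank_ℚ(R)=3; free=4−3=1
SNF(R) diag = [5, 5, 10] → torsion [5, 5, 10]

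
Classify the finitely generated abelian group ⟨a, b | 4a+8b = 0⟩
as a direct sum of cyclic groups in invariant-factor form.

rank_ℚ(R)=1; free=2−1=1
SNF(R) diag = [4] → torsion [4]

Answer: M ≅ ℤ^1 ⊕ ℤ/4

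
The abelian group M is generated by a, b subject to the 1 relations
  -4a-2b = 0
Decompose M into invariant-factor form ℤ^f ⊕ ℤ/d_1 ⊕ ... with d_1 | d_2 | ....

Answer: M ≅ ℤ^1 ⊕ ℤ/2

Derivation:
rank_ℚ(R)=1; free=2−1=1
SNF(R) diag = [2] → torsion [2]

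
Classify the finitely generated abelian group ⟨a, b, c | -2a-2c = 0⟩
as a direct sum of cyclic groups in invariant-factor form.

rank_ℚ(R)=1; free=3−1=2
SNF(R) diag = [2] → torsion [2]

Answer: M ≅ ℤ^2 ⊕ ℤ/2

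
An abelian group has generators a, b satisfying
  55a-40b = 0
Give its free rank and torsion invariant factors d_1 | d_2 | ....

rank_ℚ(R)=1; free=2−1=1
SNF(R) diag = [5] → torsion [5]

Answer: M ≅ ℤ^1 ⊕ ℤ/5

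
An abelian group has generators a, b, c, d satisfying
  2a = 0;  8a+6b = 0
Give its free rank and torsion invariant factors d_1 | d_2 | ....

Answer: M ≅ ℤ^2 ⊕ ℤ/2 ⊕ ℤ/6

Derivation:
rank_ℚ(R)=2; free=4−2=2
SNF(R) diag = [2, 6] → torsion [2, 6]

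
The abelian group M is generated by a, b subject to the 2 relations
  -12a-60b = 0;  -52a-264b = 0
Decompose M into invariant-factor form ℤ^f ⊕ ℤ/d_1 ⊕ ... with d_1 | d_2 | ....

rank_ℚ(R)=2; free=2−2=0
SNF(R) diag = [4, 12] → torsion [4, 12]

Answer: M ≅ ℤ/4 ⊕ ℤ/12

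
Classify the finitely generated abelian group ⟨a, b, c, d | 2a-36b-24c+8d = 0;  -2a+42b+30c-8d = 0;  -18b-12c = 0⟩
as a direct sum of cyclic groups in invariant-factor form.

Answer: M ≅ ℤ^1 ⊕ ℤ/2 ⊕ ℤ/6 ⊕ ℤ/6

Derivation:
rank_ℚ(R)=3; free=4−3=1
SNF(R) diag = [2, 6, 6] → torsion [2, 6, 6]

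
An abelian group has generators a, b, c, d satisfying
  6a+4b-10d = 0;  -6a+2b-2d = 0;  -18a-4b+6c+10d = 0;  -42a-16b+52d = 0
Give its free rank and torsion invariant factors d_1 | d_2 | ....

Answer: M ≅ ℤ/2 ⊕ ℤ/6 ⊕ ℤ/6 ⊕ ℤ/18

Derivation:
rank_ℚ(R)=4; free=4−4=0
SNF(R) diag = [2, 6, 6, 18] → torsion [2, 6, 6, 18]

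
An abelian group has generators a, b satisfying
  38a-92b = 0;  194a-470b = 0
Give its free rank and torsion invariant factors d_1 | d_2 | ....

rank_ℚ(R)=2; free=2−2=0
SNF(R) diag = [2, 6] → torsion [2, 6]

Answer: M ≅ ℤ/2 ⊕ ℤ/6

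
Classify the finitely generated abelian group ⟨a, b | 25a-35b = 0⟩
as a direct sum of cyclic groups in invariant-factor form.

Answer: M ≅ ℤ^1 ⊕ ℤ/5

Derivation:
rank_ℚ(R)=1; free=2−1=1
SNF(R) diag = [5] → torsion [5]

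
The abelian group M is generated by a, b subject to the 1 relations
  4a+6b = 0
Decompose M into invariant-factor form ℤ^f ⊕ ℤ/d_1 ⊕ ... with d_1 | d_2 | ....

rank_ℚ(R)=1; free=2−1=1
SNF(R) diag = [2] → torsion [2]

Answer: M ≅ ℤ^1 ⊕ ℤ/2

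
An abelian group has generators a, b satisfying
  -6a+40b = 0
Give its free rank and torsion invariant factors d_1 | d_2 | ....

rank_ℚ(R)=1; free=2−1=1
SNF(R) diag = [2] → torsion [2]

Answer: M ≅ ℤ^1 ⊕ ℤ/2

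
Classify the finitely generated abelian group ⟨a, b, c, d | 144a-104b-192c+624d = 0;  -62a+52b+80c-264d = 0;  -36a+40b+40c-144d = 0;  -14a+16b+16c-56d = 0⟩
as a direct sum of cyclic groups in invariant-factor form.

Answer: M ≅ ℤ/2 ⊕ ℤ/4 ⊕ ℤ/8 ⊕ ℤ/16

Derivation:
rank_ℚ(R)=4; free=4−4=0
SNF(R) diag = [2, 4, 8, 16] → torsion [2, 4, 8, 16]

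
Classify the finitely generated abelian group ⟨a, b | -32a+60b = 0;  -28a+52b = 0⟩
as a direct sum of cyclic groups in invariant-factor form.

Answer: M ≅ ℤ/4 ⊕ ℤ/4

Derivation:
rank_ℚ(R)=2; free=2−2=0
SNF(R) diag = [4, 4] → torsion [4, 4]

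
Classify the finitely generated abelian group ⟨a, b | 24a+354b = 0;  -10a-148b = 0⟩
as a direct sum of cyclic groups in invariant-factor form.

rank_ℚ(R)=2; free=2−2=0
SNF(R) diag = [2, 6] → torsion [2, 6]

Answer: M ≅ ℤ/2 ⊕ ℤ/6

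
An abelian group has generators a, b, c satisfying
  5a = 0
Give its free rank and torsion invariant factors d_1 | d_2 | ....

rank_ℚ(R)=1; free=3−1=2
SNF(R) diag = [5] → torsion [5]

Answer: M ≅ ℤ^2 ⊕ ℤ/5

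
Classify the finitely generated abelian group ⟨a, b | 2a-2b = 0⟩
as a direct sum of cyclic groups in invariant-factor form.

Answer: M ≅ ℤ^1 ⊕ ℤ/2

Derivation:
rank_ℚ(R)=1; free=2−1=1
SNF(R) diag = [2] → torsion [2]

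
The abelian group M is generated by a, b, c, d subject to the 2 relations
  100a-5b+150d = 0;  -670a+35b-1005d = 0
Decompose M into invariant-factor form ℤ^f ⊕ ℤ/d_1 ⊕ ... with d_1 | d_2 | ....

Answer: M ≅ ℤ^2 ⊕ ℤ/5 ⊕ ℤ/15

Derivation:
rank_ℚ(R)=2; free=4−2=2
SNF(R) diag = [5, 15] → torsion [5, 15]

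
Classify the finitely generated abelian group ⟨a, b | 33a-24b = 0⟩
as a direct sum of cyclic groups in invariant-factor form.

rank_ℚ(R)=1; free=2−1=1
SNF(R) diag = [3] → torsion [3]

Answer: M ≅ ℤ^1 ⊕ ℤ/3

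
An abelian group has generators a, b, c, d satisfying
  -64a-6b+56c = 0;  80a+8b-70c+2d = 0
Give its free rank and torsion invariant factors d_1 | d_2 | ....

rank_ℚ(R)=2; free=4−2=2
SNF(R) diag = [2, 2] → torsion [2, 2]

Answer: M ≅ ℤ^2 ⊕ ℤ/2 ⊕ ℤ/2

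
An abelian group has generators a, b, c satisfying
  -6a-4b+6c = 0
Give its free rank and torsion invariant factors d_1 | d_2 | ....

Answer: M ≅ ℤ^2 ⊕ ℤ/2

Derivation:
rank_ℚ(R)=1; free=3−1=2
SNF(R) diag = [2] → torsion [2]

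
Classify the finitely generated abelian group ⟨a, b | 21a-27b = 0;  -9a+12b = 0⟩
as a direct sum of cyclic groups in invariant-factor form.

Answer: M ≅ ℤ/3 ⊕ ℤ/3

Derivation:
rank_ℚ(R)=2; free=2−2=0
SNF(R) diag = [3, 3] → torsion [3, 3]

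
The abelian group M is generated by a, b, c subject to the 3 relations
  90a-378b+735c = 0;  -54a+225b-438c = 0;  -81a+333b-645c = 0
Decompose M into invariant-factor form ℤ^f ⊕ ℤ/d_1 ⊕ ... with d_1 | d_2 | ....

Answer: M ≅ ℤ/3 ⊕ ℤ/9 ⊕ ℤ/27

Derivation:
rank_ℚ(R)=3; free=3−3=0
SNF(R) diag = [3, 9, 27] → torsion [3, 9, 27]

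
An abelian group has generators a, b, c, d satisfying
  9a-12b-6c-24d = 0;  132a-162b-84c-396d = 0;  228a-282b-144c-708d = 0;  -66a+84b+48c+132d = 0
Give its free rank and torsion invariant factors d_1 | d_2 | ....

Answer: M ≅ ℤ/3 ⊕ ℤ/6 ⊕ ℤ/12 ⊕ ℤ/36

Derivation:
rank_ℚ(R)=4; free=4−4=0
SNF(R) diag = [3, 6, 12, 36] → torsion [3, 6, 12, 36]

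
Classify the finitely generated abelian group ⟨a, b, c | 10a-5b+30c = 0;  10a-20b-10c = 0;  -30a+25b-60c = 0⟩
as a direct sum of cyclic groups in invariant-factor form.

rank_ℚ(R)=3; free=3−3=0
SNF(R) diag = [5, 10, 10] → torsion [5, 10, 10]

Answer: M ≅ ℤ/5 ⊕ ℤ/10 ⊕ ℤ/10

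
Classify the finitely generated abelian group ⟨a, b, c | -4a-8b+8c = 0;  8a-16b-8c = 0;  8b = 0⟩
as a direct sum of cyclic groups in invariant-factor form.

Answer: M ≅ ℤ/4 ⊕ ℤ/8 ⊕ ℤ/8

Derivation:
rank_ℚ(R)=3; free=3−3=0
SNF(R) diag = [4, 8, 8] → torsion [4, 8, 8]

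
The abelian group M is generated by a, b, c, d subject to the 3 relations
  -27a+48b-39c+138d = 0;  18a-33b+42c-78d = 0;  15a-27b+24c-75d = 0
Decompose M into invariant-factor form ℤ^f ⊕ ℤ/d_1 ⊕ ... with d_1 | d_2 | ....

Answer: M ≅ ℤ^1 ⊕ ℤ/3 ⊕ ℤ/3 ⊕ ℤ/9

Derivation:
rank_ℚ(R)=3; free=4−3=1
SNF(R) diag = [3, 3, 9] → torsion [3, 3, 9]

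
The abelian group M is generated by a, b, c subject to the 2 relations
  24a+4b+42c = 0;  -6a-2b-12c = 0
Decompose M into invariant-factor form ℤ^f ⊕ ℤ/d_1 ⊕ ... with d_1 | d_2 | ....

Answer: M ≅ ℤ^1 ⊕ ℤ/2 ⊕ ℤ/6

Derivation:
rank_ℚ(R)=2; free=3−2=1
SNF(R) diag = [2, 6] → torsion [2, 6]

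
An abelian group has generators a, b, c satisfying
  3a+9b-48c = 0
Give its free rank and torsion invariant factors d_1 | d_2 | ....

Answer: M ≅ ℤ^2 ⊕ ℤ/3

Derivation:
rank_ℚ(R)=1; free=3−1=2
SNF(R) diag = [3] → torsion [3]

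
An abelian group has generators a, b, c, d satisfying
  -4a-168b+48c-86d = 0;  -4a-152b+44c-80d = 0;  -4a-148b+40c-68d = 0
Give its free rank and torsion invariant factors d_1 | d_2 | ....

rank_ℚ(R)=3; free=4−3=1
SNF(R) diag = [2, 4, 12] → torsion [2, 4, 12]

Answer: M ≅ ℤ^1 ⊕ ℤ/2 ⊕ ℤ/4 ⊕ ℤ/12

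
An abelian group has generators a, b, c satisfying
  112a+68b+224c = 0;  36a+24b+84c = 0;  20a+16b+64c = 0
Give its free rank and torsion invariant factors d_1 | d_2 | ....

rank_ℚ(R)=3; free=3−3=0
SNF(R) diag = [4, 12, 12] → torsion [4, 12, 12]

Answer: M ≅ ℤ/4 ⊕ ℤ/12 ⊕ ℤ/12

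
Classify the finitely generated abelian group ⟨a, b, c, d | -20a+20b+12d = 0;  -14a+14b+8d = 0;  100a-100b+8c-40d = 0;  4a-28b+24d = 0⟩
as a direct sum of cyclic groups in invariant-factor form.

rank_ℚ(R)=4; free=4−4=0
SNF(R) diag = [2, 4, 8, 24] → torsion [2, 4, 8, 24]

Answer: M ≅ ℤ/2 ⊕ ℤ/4 ⊕ ℤ/8 ⊕ ℤ/24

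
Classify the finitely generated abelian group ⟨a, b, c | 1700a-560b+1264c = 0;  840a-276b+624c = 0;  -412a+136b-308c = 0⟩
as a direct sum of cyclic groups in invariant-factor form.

Answer: M ≅ ℤ/4 ⊕ ℤ/12 ⊕ ℤ/36

Derivation:
rank_ℚ(R)=3; free=3−3=0
SNF(R) diag = [4, 12, 36] → torsion [4, 12, 36]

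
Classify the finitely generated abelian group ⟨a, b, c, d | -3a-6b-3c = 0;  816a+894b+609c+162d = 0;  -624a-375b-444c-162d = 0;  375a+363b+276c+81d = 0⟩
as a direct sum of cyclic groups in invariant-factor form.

Answer: M ≅ ℤ/3 ⊕ ℤ/9 ⊕ ℤ/27 ⊕ ℤ/81

Derivation:
rank_ℚ(R)=4; free=4−4=0
SNF(R) diag = [3, 9, 27, 81] → torsion [3, 9, 27, 81]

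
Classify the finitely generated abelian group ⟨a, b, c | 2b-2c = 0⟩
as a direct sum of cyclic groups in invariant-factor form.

rank_ℚ(R)=1; free=3−1=2
SNF(R) diag = [2] → torsion [2]

Answer: M ≅ ℤ^2 ⊕ ℤ/2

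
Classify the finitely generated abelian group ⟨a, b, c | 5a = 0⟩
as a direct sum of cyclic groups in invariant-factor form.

rank_ℚ(R)=1; free=3−1=2
SNF(R) diag = [5] → torsion [5]

Answer: M ≅ ℤ^2 ⊕ ℤ/5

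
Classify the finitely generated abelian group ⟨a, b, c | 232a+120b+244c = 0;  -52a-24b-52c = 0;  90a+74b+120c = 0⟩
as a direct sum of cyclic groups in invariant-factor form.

rank_ℚ(R)=3; free=3−3=0
SNF(R) diag = [2, 4, 12] → torsion [2, 4, 12]

Answer: M ≅ ℤ/2 ⊕ ℤ/4 ⊕ ℤ/12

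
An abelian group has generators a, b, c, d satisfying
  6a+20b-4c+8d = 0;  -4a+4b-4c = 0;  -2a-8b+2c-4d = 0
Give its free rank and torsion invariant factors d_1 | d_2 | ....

Answer: M ≅ ℤ^1 ⊕ ℤ/2 ⊕ ℤ/2 ⊕ ℤ/4

Derivation:
rank_ℚ(R)=3; free=4−3=1
SNF(R) diag = [2, 2, 4] → torsion [2, 2, 4]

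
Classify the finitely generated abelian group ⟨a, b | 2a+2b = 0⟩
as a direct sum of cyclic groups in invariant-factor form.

Answer: M ≅ ℤ^1 ⊕ ℤ/2

Derivation:
rank_ℚ(R)=1; free=2−1=1
SNF(R) diag = [2] → torsion [2]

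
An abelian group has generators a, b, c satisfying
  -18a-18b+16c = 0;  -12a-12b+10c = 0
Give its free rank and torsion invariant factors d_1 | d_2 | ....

rank_ℚ(R)=2; free=3−2=1
SNF(R) diag = [2, 6] → torsion [2, 6]

Answer: M ≅ ℤ^1 ⊕ ℤ/2 ⊕ ℤ/6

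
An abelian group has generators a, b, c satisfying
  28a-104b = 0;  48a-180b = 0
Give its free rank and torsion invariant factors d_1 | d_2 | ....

Answer: M ≅ ℤ^1 ⊕ ℤ/4 ⊕ ℤ/12

Derivation:
rank_ℚ(R)=2; free=3−2=1
SNF(R) diag = [4, 12] → torsion [4, 12]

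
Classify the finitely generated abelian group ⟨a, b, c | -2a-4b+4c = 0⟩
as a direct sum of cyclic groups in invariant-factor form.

rank_ℚ(R)=1; free=3−1=2
SNF(R) diag = [2] → torsion [2]

Answer: M ≅ ℤ^2 ⊕ ℤ/2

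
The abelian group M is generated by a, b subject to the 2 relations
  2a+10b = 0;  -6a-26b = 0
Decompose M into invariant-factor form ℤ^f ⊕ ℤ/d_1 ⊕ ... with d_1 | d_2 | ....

Answer: M ≅ ℤ/2 ⊕ ℤ/4

Derivation:
rank_ℚ(R)=2; free=2−2=0
SNF(R) diag = [2, 4] → torsion [2, 4]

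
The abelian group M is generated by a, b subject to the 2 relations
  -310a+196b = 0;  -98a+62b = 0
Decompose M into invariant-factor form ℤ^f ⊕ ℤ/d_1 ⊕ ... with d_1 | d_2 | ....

Answer: M ≅ ℤ/2 ⊕ ℤ/6

Derivation:
rank_ℚ(R)=2; free=2−2=0
SNF(R) diag = [2, 6] → torsion [2, 6]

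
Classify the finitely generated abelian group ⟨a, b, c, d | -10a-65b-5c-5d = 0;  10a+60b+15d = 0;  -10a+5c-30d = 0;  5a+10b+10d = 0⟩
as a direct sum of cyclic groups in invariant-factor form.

rank_ℚ(R)=4; free=4−4=0
SNF(R) diag = [5, 5, 5, 15] → torsion [5, 5, 5, 15]

Answer: M ≅ ℤ/5 ⊕ ℤ/5 ⊕ ℤ/5 ⊕ ℤ/15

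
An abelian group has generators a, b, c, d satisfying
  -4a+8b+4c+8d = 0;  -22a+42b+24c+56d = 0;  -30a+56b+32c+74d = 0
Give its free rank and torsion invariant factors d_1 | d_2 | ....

Answer: M ≅ ℤ^1 ⊕ ℤ/2 ⊕ ℤ/2 ⊕ ℤ/4

Derivation:
rank_ℚ(R)=3; free=4−3=1
SNF(R) diag = [2, 2, 4] → torsion [2, 2, 4]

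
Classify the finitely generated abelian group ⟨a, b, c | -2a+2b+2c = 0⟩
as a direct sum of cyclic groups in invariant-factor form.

Answer: M ≅ ℤ^2 ⊕ ℤ/2

Derivation:
rank_ℚ(R)=1; free=3−1=2
SNF(R) diag = [2] → torsion [2]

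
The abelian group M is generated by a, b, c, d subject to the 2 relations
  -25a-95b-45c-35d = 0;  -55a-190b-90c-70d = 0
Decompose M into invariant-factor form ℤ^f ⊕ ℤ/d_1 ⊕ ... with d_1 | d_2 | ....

rank_ℚ(R)=2; free=4−2=2
SNF(R) diag = [5, 5] → torsion [5, 5]

Answer: M ≅ ℤ^2 ⊕ ℤ/5 ⊕ ℤ/5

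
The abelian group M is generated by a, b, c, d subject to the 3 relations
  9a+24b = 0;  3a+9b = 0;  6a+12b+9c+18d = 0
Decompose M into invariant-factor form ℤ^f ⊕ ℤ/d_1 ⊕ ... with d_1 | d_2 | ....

Answer: M ≅ ℤ^1 ⊕ ℤ/3 ⊕ ℤ/3 ⊕ ℤ/9

Derivation:
rank_ℚ(R)=3; free=4−3=1
SNF(R) diag = [3, 3, 9] → torsion [3, 3, 9]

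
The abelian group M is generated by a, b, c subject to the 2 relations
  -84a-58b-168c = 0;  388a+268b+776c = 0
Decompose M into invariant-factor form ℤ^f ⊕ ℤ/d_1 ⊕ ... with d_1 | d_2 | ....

rank_ℚ(R)=2; free=3−2=1
SNF(R) diag = [2, 4] → torsion [2, 4]

Answer: M ≅ ℤ^1 ⊕ ℤ/2 ⊕ ℤ/4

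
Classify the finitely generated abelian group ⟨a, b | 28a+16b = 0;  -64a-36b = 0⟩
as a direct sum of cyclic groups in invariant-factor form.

rank_ℚ(R)=2; free=2−2=0
SNF(R) diag = [4, 4] → torsion [4, 4]

Answer: M ≅ ℤ/4 ⊕ ℤ/4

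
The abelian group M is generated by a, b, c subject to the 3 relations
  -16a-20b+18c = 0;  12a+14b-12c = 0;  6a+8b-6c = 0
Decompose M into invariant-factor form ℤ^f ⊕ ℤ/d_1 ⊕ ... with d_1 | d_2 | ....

Answer: M ≅ ℤ/2 ⊕ ℤ/2 ⊕ ℤ/6

Derivation:
rank_ℚ(R)=3; free=3−3=0
SNF(R) diag = [2, 2, 6] → torsion [2, 2, 6]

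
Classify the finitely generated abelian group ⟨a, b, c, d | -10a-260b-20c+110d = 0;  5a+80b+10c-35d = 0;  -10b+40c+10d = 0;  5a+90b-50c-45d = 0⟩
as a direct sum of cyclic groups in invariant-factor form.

Answer: M ≅ ℤ/5 ⊕ ℤ/10 ⊕ ℤ/20 ⊕ ℤ/60

Derivation:
rank_ℚ(R)=4; free=4−4=0
SNF(R) diag = [5, 10, 20, 60] → torsion [5, 10, 20, 60]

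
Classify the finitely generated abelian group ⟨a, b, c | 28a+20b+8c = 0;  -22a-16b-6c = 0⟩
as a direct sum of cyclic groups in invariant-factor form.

Answer: M ≅ ℤ^1 ⊕ ℤ/2 ⊕ ℤ/4

Derivation:
rank_ℚ(R)=2; free=3−2=1
SNF(R) diag = [2, 4] → torsion [2, 4]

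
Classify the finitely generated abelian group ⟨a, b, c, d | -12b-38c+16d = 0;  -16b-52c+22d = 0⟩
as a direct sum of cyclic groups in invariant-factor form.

Answer: M ≅ ℤ^2 ⊕ ℤ/2 ⊕ ℤ/2

Derivation:
rank_ℚ(R)=2; free=4−2=2
SNF(R) diag = [2, 2] → torsion [2, 2]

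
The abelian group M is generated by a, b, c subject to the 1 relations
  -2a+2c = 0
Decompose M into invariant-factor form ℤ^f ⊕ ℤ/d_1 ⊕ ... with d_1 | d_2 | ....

Answer: M ≅ ℤ^2 ⊕ ℤ/2

Derivation:
rank_ℚ(R)=1; free=3−1=2
SNF(R) diag = [2] → torsion [2]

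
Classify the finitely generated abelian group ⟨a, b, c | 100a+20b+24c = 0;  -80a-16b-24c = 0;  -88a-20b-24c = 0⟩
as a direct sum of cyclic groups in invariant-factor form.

rank_ℚ(R)=3; free=3−3=0
SNF(R) diag = [4, 12, 24] → torsion [4, 12, 24]

Answer: M ≅ ℤ/4 ⊕ ℤ/12 ⊕ ℤ/24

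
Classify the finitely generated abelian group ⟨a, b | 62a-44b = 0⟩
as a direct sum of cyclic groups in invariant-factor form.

Answer: M ≅ ℤ^1 ⊕ ℤ/2

Derivation:
rank_ℚ(R)=1; free=2−1=1
SNF(R) diag = [2] → torsion [2]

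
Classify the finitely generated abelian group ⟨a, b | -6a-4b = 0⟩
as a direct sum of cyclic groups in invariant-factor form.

rank_ℚ(R)=1; free=2−1=1
SNF(R) diag = [2] → torsion [2]

Answer: M ≅ ℤ^1 ⊕ ℤ/2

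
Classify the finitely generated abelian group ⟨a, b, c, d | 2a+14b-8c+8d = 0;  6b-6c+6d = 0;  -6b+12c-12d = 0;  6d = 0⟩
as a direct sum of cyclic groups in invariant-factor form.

Answer: M ≅ ℤ/2 ⊕ ℤ/6 ⊕ ℤ/6 ⊕ ℤ/6

Derivation:
rank_ℚ(R)=4; free=4−4=0
SNF(R) diag = [2, 6, 6, 6] → torsion [2, 6, 6, 6]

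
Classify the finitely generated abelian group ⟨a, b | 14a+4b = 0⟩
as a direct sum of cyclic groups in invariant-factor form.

rank_ℚ(R)=1; free=2−1=1
SNF(R) diag = [2] → torsion [2]

Answer: M ≅ ℤ^1 ⊕ ℤ/2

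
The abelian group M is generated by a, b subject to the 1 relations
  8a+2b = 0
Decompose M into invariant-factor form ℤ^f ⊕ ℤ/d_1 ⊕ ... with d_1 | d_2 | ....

rank_ℚ(R)=1; free=2−1=1
SNF(R) diag = [2] → torsion [2]

Answer: M ≅ ℤ^1 ⊕ ℤ/2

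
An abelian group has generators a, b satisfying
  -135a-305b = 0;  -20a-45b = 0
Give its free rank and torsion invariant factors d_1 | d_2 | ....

Answer: M ≅ ℤ/5 ⊕ ℤ/5

Derivation:
rank_ℚ(R)=2; free=2−2=0
SNF(R) diag = [5, 5] → torsion [5, 5]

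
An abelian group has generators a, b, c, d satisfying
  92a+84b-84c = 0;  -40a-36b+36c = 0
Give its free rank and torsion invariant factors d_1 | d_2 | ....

rank_ℚ(R)=2; free=4−2=2
SNF(R) diag = [4, 12] → torsion [4, 12]

Answer: M ≅ ℤ^2 ⊕ ℤ/4 ⊕ ℤ/12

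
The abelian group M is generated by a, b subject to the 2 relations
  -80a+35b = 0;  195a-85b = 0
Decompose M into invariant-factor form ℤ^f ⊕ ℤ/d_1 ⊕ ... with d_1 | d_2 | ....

rank_ℚ(R)=2; free=2−2=0
SNF(R) diag = [5, 5] → torsion [5, 5]

Answer: M ≅ ℤ/5 ⊕ ℤ/5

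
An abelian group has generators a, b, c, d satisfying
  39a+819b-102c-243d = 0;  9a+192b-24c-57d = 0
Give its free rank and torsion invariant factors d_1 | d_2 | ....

rank_ℚ(R)=2; free=4−2=2
SNF(R) diag = [3, 3] → torsion [3, 3]

Answer: M ≅ ℤ^2 ⊕ ℤ/3 ⊕ ℤ/3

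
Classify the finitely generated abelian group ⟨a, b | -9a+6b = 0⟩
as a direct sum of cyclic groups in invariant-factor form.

rank_ℚ(R)=1; free=2−1=1
SNF(R) diag = [3] → torsion [3]

Answer: M ≅ ℤ^1 ⊕ ℤ/3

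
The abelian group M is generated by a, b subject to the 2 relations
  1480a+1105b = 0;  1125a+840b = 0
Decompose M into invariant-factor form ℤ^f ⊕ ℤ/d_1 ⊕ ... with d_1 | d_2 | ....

Answer: M ≅ ℤ/5 ⊕ ℤ/15

Derivation:
rank_ℚ(R)=2; free=2−2=0
SNF(R) diag = [5, 15] → torsion [5, 15]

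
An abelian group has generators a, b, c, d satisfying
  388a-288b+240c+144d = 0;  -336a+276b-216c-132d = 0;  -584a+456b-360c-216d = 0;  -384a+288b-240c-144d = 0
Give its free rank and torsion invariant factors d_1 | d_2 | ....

rank_ℚ(R)=4; free=4−4=0
SNF(R) diag = [4, 12, 24, 48] → torsion [4, 12, 24, 48]

Answer: M ≅ ℤ/4 ⊕ ℤ/12 ⊕ ℤ/24 ⊕ ℤ/48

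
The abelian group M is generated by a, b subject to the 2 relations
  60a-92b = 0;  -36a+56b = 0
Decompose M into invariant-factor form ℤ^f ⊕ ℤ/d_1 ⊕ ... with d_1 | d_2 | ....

Answer: M ≅ ℤ/4 ⊕ ℤ/12

Derivation:
rank_ℚ(R)=2; free=2−2=0
SNF(R) diag = [4, 12] → torsion [4, 12]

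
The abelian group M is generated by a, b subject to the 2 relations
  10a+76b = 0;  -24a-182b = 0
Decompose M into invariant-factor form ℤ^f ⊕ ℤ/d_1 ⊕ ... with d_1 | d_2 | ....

Answer: M ≅ ℤ/2 ⊕ ℤ/2

Derivation:
rank_ℚ(R)=2; free=2−2=0
SNF(R) diag = [2, 2] → torsion [2, 2]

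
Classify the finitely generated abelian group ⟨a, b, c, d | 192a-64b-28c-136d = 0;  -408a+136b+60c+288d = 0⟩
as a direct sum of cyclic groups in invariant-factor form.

Answer: M ≅ ℤ^2 ⊕ ℤ/4 ⊕ ℤ/8

Derivation:
rank_ℚ(R)=2; free=4−2=2
SNF(R) diag = [4, 8] → torsion [4, 8]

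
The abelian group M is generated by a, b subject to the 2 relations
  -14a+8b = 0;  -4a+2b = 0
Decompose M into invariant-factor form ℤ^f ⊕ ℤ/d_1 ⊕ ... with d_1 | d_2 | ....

rank_ℚ(R)=2; free=2−2=0
SNF(R) diag = [2, 2] → torsion [2, 2]

Answer: M ≅ ℤ/2 ⊕ ℤ/2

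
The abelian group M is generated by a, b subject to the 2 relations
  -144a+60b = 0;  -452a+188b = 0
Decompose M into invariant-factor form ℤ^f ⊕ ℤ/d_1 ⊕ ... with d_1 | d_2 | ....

rank_ℚ(R)=2; free=2−2=0
SNF(R) diag = [4, 12] → torsion [4, 12]

Answer: M ≅ ℤ/4 ⊕ ℤ/12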